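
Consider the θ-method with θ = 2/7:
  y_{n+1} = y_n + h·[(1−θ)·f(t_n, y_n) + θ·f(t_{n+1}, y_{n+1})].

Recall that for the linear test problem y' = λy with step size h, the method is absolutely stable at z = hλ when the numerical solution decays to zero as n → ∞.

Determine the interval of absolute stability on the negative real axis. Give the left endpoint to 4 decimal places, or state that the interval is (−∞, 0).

On y'=λy, z=hλ:
  y_{n+1} = y_n + z·[5/7·y_n + 2/7·y_{n+1}] ⇒ (1 − 2/7z)y_{n+1} = (1 + 5/7z)y_n
  Hence R(z) = (1 + 5/7z)/(1 − 2/7z).

Need |R(x)|<1, x<0.
x=-1.17: |R|=0.1231
R=−1: 1+5/7x = −1+2/7x ⇒ -3/7x=2 ⇒ x=2/(-3/7)=-4.6667
Confirm numerically:
  x=-4.564: |R|=0.98090 <1
  x=-4.087: |R|=0.88540 <1
  x=-3.320: |R|=0.70381 <1
  x=-3.127: |R|=0.65150 <1
  x=-5.085: |R|=1.07309 >1
  x=-4.879: |R|=1.03801 >1
  x=-4.763: |R|=1.01749 >1
Interval (-4.6667, 0).

(-4.6667, 0).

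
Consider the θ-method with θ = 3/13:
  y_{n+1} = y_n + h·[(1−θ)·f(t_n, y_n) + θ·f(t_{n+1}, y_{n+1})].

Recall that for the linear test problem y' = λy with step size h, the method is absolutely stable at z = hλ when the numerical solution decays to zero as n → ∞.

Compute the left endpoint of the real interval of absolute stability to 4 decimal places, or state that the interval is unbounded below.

left endpoint -3.7143.

On y'=λy, z=hλ:
  y_{n+1} = y_n + z·[10/13·y_n + 3/13·y_{n+1}] ⇒ (1 − 3/13z)y_{n+1} = (1 + 10/13z)y_n
  ⇒ R(z) = (1 + 10/13z)/(1 − 3/13z).

Boundary: |R(x)|=1, x<0.
x=-1.78: |R|=0.2617
R=−1: 1+10/13x = −1+3/13x ⇒ -7/13x=2 ⇒ x=2/(-7/13)=-3.7143
Confirm numerically:
  x=-2.110: |R|=0.41904 <1
  x=-1.924: |R|=0.33241 <1
  x=-1.523: |R|=0.12693 <1
  x=-4.130: |R|=1.11461 >1
  x=-3.897: |R|=1.05180 >1
Stable set (-3.7143, 0).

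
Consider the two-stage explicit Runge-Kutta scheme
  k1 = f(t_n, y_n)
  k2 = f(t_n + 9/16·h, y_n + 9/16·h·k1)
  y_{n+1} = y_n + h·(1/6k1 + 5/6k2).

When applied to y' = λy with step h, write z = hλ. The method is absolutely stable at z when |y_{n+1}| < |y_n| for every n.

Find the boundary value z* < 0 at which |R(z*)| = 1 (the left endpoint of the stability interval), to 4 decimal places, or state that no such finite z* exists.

Test eqn y'=λy, z=hλ:
  k1=λy_n ⇒ h·k1=z·y_n;  k2=λ(1+9/16z)y_n ⇒ h·k2=z(1+9/16z)y_n
  y_{n+1}/y_n = 1 + 1/6z + 5/6z(1+9/16z) = 1 + z + 15/32z²
  ⇒ R(z) = 1 + z + 15/32z².

Boundary: |R(x)|=1, x<0.
x=-1.79: |R|=0.7119
R=1: x+15/32x²=0 ⇒ x=−32/15=-2.1333; min R=1−1/(4·15/32)=0.4667>−1
Confirm numerically:
  x=-1.724: |R|=0.66921 <1
  x=-1.202: |R|=0.47525 <1
  x=-0.999: |R|=0.46881 <1
  x=-2.594: |R|=1.56014 >1
  x=-2.453: |R|=1.36757 >1
So |R|<1 on (-2.1333, 0).

left endpoint -2.1333.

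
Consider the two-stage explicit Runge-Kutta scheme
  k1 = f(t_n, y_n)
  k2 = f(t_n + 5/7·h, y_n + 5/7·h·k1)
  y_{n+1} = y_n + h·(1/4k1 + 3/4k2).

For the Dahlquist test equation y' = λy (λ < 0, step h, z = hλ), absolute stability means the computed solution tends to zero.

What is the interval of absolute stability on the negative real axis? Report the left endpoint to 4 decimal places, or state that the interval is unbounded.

On y'=λy, z=hλ:
  k1=λy_n ⇒ h·k1=z·y_n;  k2=λ(1+5/7z)y_n ⇒ h·k2=z(1+5/7z)y_n
  y_{n+1}/y_n = 1 + 1/4z + 3/4z(1+5/7z) = 1 + z + 15/28z²
  Hence R(z) = 1 + z + 15/28z².

Find x<0 with |R(x)|<1.
x=-0.43: |R|=0.6691
R=1: x+15/28x²=0 ⇒ x=−28/15=-1.8667; min R=1−1/(4·15/28)=0.5333>−1
Confirm numerically:
  x=-1.356: |R|=0.62904 <1
  x=-1.347: |R|=0.62500 <1
  x=-0.833: |R|=0.53873 <1
  x=-0.800: |R|=0.54286 <1
  x=-2.314: |R|=1.55453 >1
  x=-2.066: |R|=1.22062 >1
Stable set (-1.8667, 0).

z∈(-1.8667,0).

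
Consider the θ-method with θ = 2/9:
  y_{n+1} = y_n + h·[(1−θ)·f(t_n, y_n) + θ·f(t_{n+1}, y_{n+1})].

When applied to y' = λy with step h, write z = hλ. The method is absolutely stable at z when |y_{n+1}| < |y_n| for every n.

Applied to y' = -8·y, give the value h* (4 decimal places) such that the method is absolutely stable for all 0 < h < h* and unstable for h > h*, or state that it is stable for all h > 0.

(-3.6000,0); λ=-8 ⇒ h* = (18/5)/8 = 0.4500.

Test eqn y'=λy, z=hλ:
  y_{n+1} = y_n + z·[7/9·y_n + 2/9·y_{n+1}] ⇒ (1 − 2/9z)y_{n+1} = (1 + 7/9z)y_n
  Hence R(z) = (1 + 7/9z)/(1 − 2/9z).

Need |R(x)|<1, x<0.
x=-1.37: |R|=0.0503
R=−1: 1+7/9x = −1+2/9x ⇒ -5/9x=2 ⇒ x=2/(-5/9)=-3.6000
Confirm numerically:
  x=-3.401: |R|=0.93703 <1
  x=-3.072: |R|=0.82567 <1
  x=-2.817: |R|=0.73247 <1
  x=-4.014: |R|=1.12156 >1
  x=-3.985: |R|=1.11344 >1
  x=-3.900: |R|=1.08929 >1
Interval (-3.6000, 0).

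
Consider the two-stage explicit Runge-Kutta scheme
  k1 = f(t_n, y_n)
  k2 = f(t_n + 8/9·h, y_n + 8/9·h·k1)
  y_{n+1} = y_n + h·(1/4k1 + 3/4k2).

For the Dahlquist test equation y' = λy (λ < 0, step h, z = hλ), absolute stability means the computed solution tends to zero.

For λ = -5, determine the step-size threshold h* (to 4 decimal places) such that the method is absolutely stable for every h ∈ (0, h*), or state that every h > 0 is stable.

With y'=λy (z=hλ):
  k1=λy_n ⇒ h·k1=z·y_n;  k2=λ(1+8/9z)y_n ⇒ h·k2=z(1+8/9z)y_n
  y_{n+1}/y_n = 1 + 1/4z + 3/4z(1+8/9z) = 1 + z + 2/3z²
  ⇒ R(z) = 1 + z + 2/3z².

Boundary: |R(x)|=1, x<0.
x=-1.67: |R|=1.1893
R=1: x+2/3x²=0 ⇒ x=−3/2=-1.5000; min R=1−1/(4·2/3)=0.6250>−1
Confirm numerically:
  x=-1.079: |R|=0.69716 <1
  x=-0.796: |R|=0.62641 <1
  x=-0.654: |R|=0.63114 <1
  x=-0.633: |R|=0.63413 <1
  x=-1.913: |R|=1.52671 >1
  x=-1.874: |R|=1.46725 >1
  x=-1.834: |R|=1.40837 >1
Stable set (-1.5000, 0).

(-1.5000,0); λ=-5 ⇒ h* = (3/2)/5 = 0.3000.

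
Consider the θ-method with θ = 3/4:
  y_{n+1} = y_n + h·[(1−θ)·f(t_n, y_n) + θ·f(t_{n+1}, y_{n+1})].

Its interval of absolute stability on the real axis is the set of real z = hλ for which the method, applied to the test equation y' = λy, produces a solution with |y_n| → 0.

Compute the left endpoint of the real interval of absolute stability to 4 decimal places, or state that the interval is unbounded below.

(−∞, 0) — no finite endpoint.

Test eqn y'=λy, z=hλ:
  y_{n+1} = y_n + z·[1/4·y_n + 3/4·y_{n+1}] ⇒ (1 − 3/4z)y_{n+1} = (1 + 1/4z)y_n
  R(z) = (1 + 1/4z)/(1 − 3/4z).

Need |R(x)|<1, x<0.
x=-1.16: |R|=0.3797
x=-2: |R|=0.2000
x=-10: |R|=0.1765
x=-100: |R|=0.3158
θ=3/4≥1/2 ⇒ |1+1/4x|<|1−3/4x| ∀x<0 ⇒ stable on all of ℝ⁻.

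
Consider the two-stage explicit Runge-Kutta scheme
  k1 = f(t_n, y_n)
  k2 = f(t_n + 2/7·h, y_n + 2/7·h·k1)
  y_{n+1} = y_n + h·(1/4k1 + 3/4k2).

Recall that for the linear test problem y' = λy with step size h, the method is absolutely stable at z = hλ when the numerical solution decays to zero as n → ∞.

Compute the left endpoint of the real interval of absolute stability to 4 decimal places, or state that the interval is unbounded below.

Test eqn y'=λy, z=hλ:
  k1=λy_n ⇒ h·k1=z·y_n;  k2=λ(1+2/7z)y_n ⇒ h·k2=z(1+2/7z)y_n
  y_{n+1}/y_n = 1 + 1/4z + 3/4z(1+2/7z) = 1 + z + 3/14z²
  R(z) = 1 + z + 3/14z².

Need |R(x)|<1, x<0.
x=-1.15: |R|=0.1334
R=1: x+3/14x²=0 ⇒ x=−14/3=-4.6667; min R=1−1/(4·3/14)=-0.1667>−1
Confirm numerically:
  x=-4.475: |R|=0.81621 <1
  x=-2.406: |R|=0.16554 <1
  x=-1.904: |R|=0.12717 <1
  x=-5.188: |R|=1.57957 >1
  x=-5.111: |R|=1.48664 >1
Stable set (-4.6667, 0).

left endpoint -4.6667.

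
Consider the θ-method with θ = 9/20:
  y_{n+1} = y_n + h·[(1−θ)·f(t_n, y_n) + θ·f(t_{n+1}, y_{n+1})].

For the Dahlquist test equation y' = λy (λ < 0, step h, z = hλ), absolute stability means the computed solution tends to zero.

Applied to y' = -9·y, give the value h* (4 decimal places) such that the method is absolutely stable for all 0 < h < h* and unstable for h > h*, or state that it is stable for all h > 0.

(-20.0000,0); λ=-9 ⇒ h* = (20)/9 = 2.2222.

On y'=λy, z=hλ:
  y_{n+1} = y_n + z·[11/20·y_n + 9/20·y_{n+1}] ⇒ (1 − 9/20z)y_{n+1} = (1 + 11/20z)y_n
  so R(z) = (1 + 11/20z)/(1 − 9/20z).

Need |R(x)|<1, x<0.
x=-1.78: |R|=0.0117
R=−1: 1+11/20x = −1+9/20x ⇒ -1/10x=2 ⇒ x=2/(-1/10)=-20.0000
Confirm numerically:
  x=-19.175: |R|=0.99143 <1
  x=-15.521: |R|=0.94390 <1
  x=-14.828: |R|=0.93259 <1
  x=-20.476: |R|=1.00466 >1
  x=-20.464: |R|=1.00455 >1
  x=-20.352: |R|=1.00347 >1
Stable set (-20.0000, 0).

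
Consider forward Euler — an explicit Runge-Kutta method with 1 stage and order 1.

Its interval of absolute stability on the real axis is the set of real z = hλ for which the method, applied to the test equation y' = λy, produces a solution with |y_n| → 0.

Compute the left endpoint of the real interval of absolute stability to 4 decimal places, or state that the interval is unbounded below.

On y'=λy, z=hλ:
  order 1, 1-stage ⇒ R(z)=1+z
  (e.g. R(-0.54)=0.46000, |R|=0.46000)

Boundary: |R(x)|=1, x<0.
x=-0.54: |R|=0.4600
|R(-1.66)|=0.6600 |R(-0.76)|=0.2400 |R(-0.7)|=0.3000
Bisect:
  x_lo=-2.3917 |R|=1.3917  x_hi=-0.0834 |R|=0.9166
  mid=-1.23755 |R|=0.23755 →hi
  mid=-1.81463 |R|=0.81463 →hi
  mid=-2.10317 |R|=1.10317 →lo
  mid=-1.95890 |R|=0.95890 →hi
  mid=-2.03104 |R|=1.03104 →lo
  mid=-1.99497 |R|=0.99497 →hi
  mid=-2.01301 |R|=1.01301 →lo
  ...
  [-2.00004,-1.99990] ⇒ x*=-2.0000
Interval (-2.0000, 0).

left endpoint -2.0000.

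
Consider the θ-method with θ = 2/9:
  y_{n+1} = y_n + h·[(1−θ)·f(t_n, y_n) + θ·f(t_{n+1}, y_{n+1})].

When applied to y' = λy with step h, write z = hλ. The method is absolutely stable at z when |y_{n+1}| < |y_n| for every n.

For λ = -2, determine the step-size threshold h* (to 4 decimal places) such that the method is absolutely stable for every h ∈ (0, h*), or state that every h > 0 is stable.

Test eqn y'=λy, z=hλ:
  y_{n+1} = y_n + z·[7/9·y_n + 2/9·y_{n+1}] ⇒ (1 − 2/9z)y_{n+1} = (1 + 7/9z)y_n
  Hence R(z) = (1 + 7/9z)/(1 − 2/9z).

Boundary: |R(x)|=1, x<0.
x=-1.26: |R|=0.0156
R=−1: 1+7/9x = −1+2/9x ⇒ -5/9x=2 ⇒ x=2/(-5/9)=-3.6000
Confirm numerically:
  x=-3.529: |R|=0.97789 <1
  x=-1.726: |R|=0.24751 <1
  x=-1.589: |R|=0.17433 <1
  x=-4.061: |R|=1.13462 >1
  x=-4.010: |R|=1.12045 >1
Interval (-3.6000, 0).

(-3.6000,0); λ=-2 ⇒ h* = (18/5)/2 = 1.8000.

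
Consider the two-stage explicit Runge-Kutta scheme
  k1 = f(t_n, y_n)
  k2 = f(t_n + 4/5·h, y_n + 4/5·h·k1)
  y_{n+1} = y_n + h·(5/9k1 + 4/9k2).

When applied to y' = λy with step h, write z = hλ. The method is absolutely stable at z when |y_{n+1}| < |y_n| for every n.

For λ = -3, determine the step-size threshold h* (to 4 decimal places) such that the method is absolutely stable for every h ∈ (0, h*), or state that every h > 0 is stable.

Set f=λy, z=hλ:
  k1=λy_n ⇒ h·k1=z·y_n;  k2=λ(1+4/5z)y_n ⇒ h·k2=z(1+4/5z)y_n
  y_{n+1}/y_n = 1 + 5/9z + 4/9z(1+4/5z) = 1 + z + 16/45z²
  ⇒ R(z) = 1 + z + 16/45z².

Solve |R(x)|<1 on ℝ⁻.
x=-1.61: |R|=0.3116
R=1: x+16/45x²=0 ⇒ x=−45/16=-2.8125; min R=1−1/(4·16/45)=0.2969>−1
Confirm numerically:
  x=-2.637: |R|=0.83545 <1
  x=-2.455: |R|=0.68794 <1
  x=-1.650: |R|=0.31800 <1
  x=-3.410: |R|=1.72444 >1
  x=-3.266: |R|=1.52662 >1
  x=-3.204: |R|=1.44600 >1
So |R|<1 on (-2.8125, 0).

(-2.8125,0); λ=-3 ⇒ h* = (45/16)/3 = 0.9375.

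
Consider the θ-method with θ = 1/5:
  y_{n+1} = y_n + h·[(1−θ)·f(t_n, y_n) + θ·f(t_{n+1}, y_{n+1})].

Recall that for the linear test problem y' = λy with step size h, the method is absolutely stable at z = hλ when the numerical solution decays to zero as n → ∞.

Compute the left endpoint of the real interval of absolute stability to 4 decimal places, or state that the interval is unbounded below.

Set f=λy, z=hλ:
  y_{n+1} = y_n + z·[4/5·y_n + 1/5·y_{n+1}] ⇒ (1 − 1/5z)y_{n+1} = (1 + 4/5z)y_n
  so R(z) = (1 + 4/5z)/(1 − 1/5z).

Solve |R(x)|<1 on ℝ⁻.
x=-1.6: |R|=0.2121
R=−1: 1+4/5x = −1+1/5x ⇒ -3/5x=2 ⇒ x=2/(-3/5)=-3.3333
Confirm numerically:
  x=-2.551: |R|=0.68918 <1
  x=-2.197: |R|=0.52633 <1
  x=-2.038: |R|=0.44785 <1
  x=-1.943: |R|=0.39925 <1
  x=-3.755: |R|=1.14449 >1
  x=-3.488: |R|=1.05467 >1
Stable set (-3.3333, 0).

z* = -3.3333.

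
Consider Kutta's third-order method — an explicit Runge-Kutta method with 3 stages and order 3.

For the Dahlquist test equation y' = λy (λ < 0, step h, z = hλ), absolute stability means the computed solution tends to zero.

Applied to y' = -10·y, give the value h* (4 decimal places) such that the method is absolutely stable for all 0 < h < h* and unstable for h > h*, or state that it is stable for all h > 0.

(-2.5127,0); λ=-10 ⇒ h* = 0.2513.

Test eqn y'=λy, z=hλ:
  order 3, 3-stage ⇒ R(z)=1+z+z^2/2+z^3/6
  (e.g. R(-1.72)=-0.08887, |R|=0.08887)

Boundary: |R(x)|=1, x<0.
x=-1.72: |R|=0.0889
|R(-2.86)|=1.6691 |R(-2.3)|=0.6828 |R(-1.8)|=0.1520
Bisect:
  x_lo=-2.9255 |R|=1.8191  x_hi=-0.3978 |R|=0.6709
  mid=-1.66160 |R|=0.04574 →hi
  mid=-2.29353 |R|=0.67416 →hi
  mid=-2.60949 |R|=1.16631 →lo
  mid=-2.45151 |R|=0.90212 →hi
  mid=-2.53050 |R|=1.02944 →lo
  mid=-2.49101 |R|=0.96462 →hi
  mid=-2.51076 |R|=0.99673 →hi
  mid=-2.52063 |R|=1.01301 →lo
  mid=-2.51569 |R|=1.00485 →lo
  ...
  [-2.51276,-2.51261] ⇒ x*=-2.5127
So |R|<1 on (-2.5127, 0).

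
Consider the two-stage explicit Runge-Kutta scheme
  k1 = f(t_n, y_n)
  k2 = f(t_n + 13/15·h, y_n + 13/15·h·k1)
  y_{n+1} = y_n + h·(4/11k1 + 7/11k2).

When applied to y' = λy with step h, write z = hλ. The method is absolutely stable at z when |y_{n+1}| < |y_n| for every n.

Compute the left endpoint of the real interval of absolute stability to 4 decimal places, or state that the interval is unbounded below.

Set f=λy, z=hλ:
  k1=λy_n ⇒ h·k1=z·y_n;  k2=λ(1+13/15z)y_n ⇒ h·k2=z(1+13/15z)y_n
  y_{n+1}/y_n = 1 + 4/11z + 7/11z(1+13/15z) = 1 + z + 91/165z²
  ⇒ R(z) = 1 + z + 91/165z².

Find x<0 with |R(x)|<1.
x=-0.31: |R|=0.7430
R=1: x+91/165x²=0 ⇒ x=−165/91=-1.8132; min R=1−1/(4·91/165)=0.5467>−1
Confirm numerically:
  x=-1.676: |R|=0.87319 <1
  x=-1.633: |R|=0.83772 <1
  x=-1.469: |R|=0.72115 <1
  x=-2.236: |R|=1.52141 >1
  x=-1.920: |R|=1.11311 >1
Stable set (-1.8132, 0).

z* = -1.8132.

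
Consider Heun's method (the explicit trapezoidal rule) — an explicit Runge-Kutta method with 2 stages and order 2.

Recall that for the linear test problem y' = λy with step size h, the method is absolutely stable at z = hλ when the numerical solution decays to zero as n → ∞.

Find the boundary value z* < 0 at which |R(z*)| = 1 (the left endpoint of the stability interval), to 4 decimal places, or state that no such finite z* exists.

left endpoint -2.0000.

Test eqn y'=λy, z=hλ:
  order 2, 2-stage ⇒ R(z)=1+z+z^2/2
  (e.g. R(-1.01)=0.50005, |R|=0.50005)

Solve |R(x)|<1 on ℝ⁻.
x=-1.01: |R|=0.5000
|R(-2.34)|=1.3978 |R(-1.32)|=0.5512 |R(-1.05)|=0.5012
Bisect:
  x_lo=-2.3189 |R|=1.3698  x_hi=-0.3912 |R|=0.6853
  mid=-1.35506 |R|=0.56303 →hi
  mid=-1.83700 |R|=0.85029 →hi
  mid=-2.07797 |R|=1.08101 →lo
  mid=-1.95749 |R|=0.95839 →hi
  mid=-2.01773 |R|=1.01789 →lo
  mid=-1.98761 |R|=0.98768 →hi
  mid=-2.00267 |R|=1.00267 →lo
  mid=-1.99514 |R|=0.99515 →hi
  mid=-1.99890 |R|=0.99890 →hi
  ...
  [-2.00008,-1.99996] ⇒ x*=-2.0000
So |R|<1 on (-2.0000, 0).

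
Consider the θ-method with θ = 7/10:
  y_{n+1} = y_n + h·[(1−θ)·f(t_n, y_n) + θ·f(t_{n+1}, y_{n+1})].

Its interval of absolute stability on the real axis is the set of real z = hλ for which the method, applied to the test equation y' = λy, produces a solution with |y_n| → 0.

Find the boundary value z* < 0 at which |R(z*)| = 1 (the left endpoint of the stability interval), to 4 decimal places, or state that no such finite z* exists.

With y'=λy (z=hλ):
  y_{n+1} = y_n + z·[3/10·y_n + 7/10·y_{n+1}] ⇒ (1 − 7/10z)y_{n+1} = (1 + 3/10z)y_n
  R(z) = (1 + 3/10z)/(1 − 7/10z).

Find x<0 with |R(x)|<1.
x=-1.01: |R|=0.4083
x=-2: |R|=0.1667
x=-10: |R|=0.2500
x=-100: |R|=0.4085
θ=7/10≥1/2 ⇒ |1+3/10x|<|1−7/10x| ∀x<0 ⇒ unbounded interval.

(−∞, 0) — no finite endpoint.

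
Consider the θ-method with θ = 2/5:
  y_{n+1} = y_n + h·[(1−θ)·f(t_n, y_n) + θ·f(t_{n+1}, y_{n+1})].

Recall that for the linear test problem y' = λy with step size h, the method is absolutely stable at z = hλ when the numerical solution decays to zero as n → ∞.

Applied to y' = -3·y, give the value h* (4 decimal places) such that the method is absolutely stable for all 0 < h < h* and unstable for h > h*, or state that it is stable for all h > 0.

(-10.0000,0); λ=-3 ⇒ h* = (10)/3 = 3.3333.

On y'=λy, z=hλ:
  y_{n+1} = y_n + z·[3/5·y_n + 2/5·y_{n+1}] ⇒ (1 − 2/5z)y_{n+1} = (1 + 3/5z)y_n
  ⇒ R(z) = (1 + 3/5z)/(1 − 2/5z).

Find x<0 with |R(x)|<1.
x=-1.33: |R|=0.1319
R=−1: 1+3/5x = −1+2/5x ⇒ -1/5x=2 ⇒ x=2/(-1/5)=-10.0000
Confirm numerically:
  x=-9.694: |R|=0.98745 <1
  x=-9.011: |R|=0.95704 <1
  x=-5.759: |R|=0.74325 <1
  x=-4.679: |R|=0.62941 <1
  x=-10.478: |R|=1.01842 >1
  x=-10.132: |R|=1.00522 >1
So |R|<1 on (-10.0000, 0).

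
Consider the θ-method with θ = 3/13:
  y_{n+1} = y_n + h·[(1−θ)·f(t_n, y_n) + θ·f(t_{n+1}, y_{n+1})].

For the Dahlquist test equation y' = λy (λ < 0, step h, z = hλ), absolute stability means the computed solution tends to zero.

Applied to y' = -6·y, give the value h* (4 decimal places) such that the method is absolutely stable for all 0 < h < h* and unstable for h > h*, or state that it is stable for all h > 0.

Set f=λy, z=hλ:
  y_{n+1} = y_n + z·[10/13·y_n + 3/13·y_{n+1}] ⇒ (1 − 3/13z)y_{n+1} = (1 + 10/13z)y_n
  R(z) = (1 + 10/13z)/(1 − 3/13z).

Solve |R(x)|<1 on ℝ⁻.
x=-1.4: |R|=0.0581
R=−1: 1+10/13x = −1+3/13x ⇒ -7/13x=2 ⇒ x=2/(-7/13)=-3.7143
Confirm numerically:
  x=-2.558: |R|=0.60849 <1
  x=-2.543: |R|=0.60255 <1
  x=-2.067: |R|=0.39946 <1
  x=-1.704: |R|=0.22306 <1
  x=-3.937: |R|=1.06284 >1
  x=-3.829: |R|=1.03279 >1
  x=-3.823: |R|=1.03110 >1
Interval (-3.7143, 0).

(-3.7143,0); λ=-6 ⇒ h* = (26/7)/6 = 0.6190.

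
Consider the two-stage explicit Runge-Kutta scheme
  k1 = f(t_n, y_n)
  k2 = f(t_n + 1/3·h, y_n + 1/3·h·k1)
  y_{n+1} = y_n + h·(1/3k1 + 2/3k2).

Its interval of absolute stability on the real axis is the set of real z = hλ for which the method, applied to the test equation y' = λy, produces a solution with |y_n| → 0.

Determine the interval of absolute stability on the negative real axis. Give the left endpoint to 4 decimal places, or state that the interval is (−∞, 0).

On y'=λy, z=hλ:
  k1=λy_n ⇒ h·k1=z·y_n;  k2=λ(1+1/3z)y_n ⇒ h·k2=z(1+1/3z)y_n
  y_{n+1}/y_n = 1 + 1/3z + 2/3z(1+1/3z) = 1 + z + 2/9z²
  Hence R(z) = 1 + z + 2/9z².

Find x<0 with |R(x)|<1.
x=-1.62: |R|=0.0368
R=1: x+2/9x²=0 ⇒ x=−9/2=-4.5000; min R=1−1/(4·2/9)=-0.1250>−1
Confirm numerically:
  x=-3.757: |R|=0.37968 <1
  x=-3.409: |R|=0.17351 <1
  x=-2.397: |R|=0.12020 <1
  x=-2.115: |R|=0.12095 <1
  x=-4.719: |R|=1.22966 >1
  x=-4.648: |R|=1.15287 >1
Interval (-4.5000, 0).

(-4.5000, 0).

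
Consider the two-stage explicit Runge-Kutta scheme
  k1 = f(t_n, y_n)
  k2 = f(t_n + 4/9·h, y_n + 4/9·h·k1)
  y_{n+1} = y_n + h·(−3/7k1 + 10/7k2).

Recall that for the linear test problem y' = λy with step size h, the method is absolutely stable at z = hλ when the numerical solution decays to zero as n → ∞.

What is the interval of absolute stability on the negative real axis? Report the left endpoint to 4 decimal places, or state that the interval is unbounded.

z∈(-1.5750,0).

Set f=λy, z=hλ:
  k1=λy_n ⇒ h·k1=z·y_n;  k2=λ(1+4/9z)y_n ⇒ h·k2=z(1+4/9z)y_n
  y_{n+1}/y_n = 1 − 3/7z + 10/7z(1+4/9z) = 1 + z + 40/63z²
  R(z) = 1 + z + 40/63z².

Solve |R(x)|<1 on ℝ⁻.
x=-1.32: |R|=0.7863
R=1: x+40/63x²=0 ⇒ x=−63/40=-1.5750; min R=1−1/(4·40/63)=0.6062>−1
Confirm numerically:
  x=-1.348: |R|=0.80572 <1
  x=-1.092: |R|=0.66512 <1
  x=-0.993: |R|=0.63306 <1
  x=-2.150: |R|=1.78492 >1
  x=-1.909: |R|=1.40483 >1
So |R|<1 on (-1.5750, 0).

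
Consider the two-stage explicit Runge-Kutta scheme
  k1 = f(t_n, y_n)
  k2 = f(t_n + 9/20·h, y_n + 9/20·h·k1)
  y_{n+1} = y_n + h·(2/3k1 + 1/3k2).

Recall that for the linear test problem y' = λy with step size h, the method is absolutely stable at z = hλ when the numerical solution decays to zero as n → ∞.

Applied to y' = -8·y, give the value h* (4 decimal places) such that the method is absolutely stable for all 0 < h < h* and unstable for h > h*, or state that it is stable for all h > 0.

On y'=λy, z=hλ:
  k1=λy_n ⇒ h·k1=z·y_n;  k2=λ(1+9/20z)y_n ⇒ h·k2=z(1+9/20z)y_n
  y_{n+1}/y_n = 1 + 2/3z + 1/3z(1+9/20z) = 1 + z + 3/20z²
  R(z) = 1 + z + 3/20z².

Solve |R(x)|<1 on ℝ⁻.
x=-1.12: |R|=0.0682
R=1: x+3/20x²=0 ⇒ x=−20/3=-6.6667; min R=1−1/(4·3/20)=-0.6667>−1
Confirm numerically:
  x=-5.889: |R|=0.31305 <1
  x=-5.545: |R|=0.06705 <1
  x=-3.099: |R|=0.65843 <1
  x=-7.017: |R|=1.36874 >1
  x=-6.999: |R|=1.34890 >1
  x=-6.965: |R|=1.31168 >1
So |R|<1 on (-6.6667, 0).

(-6.6667,0); λ=-8 ⇒ h* = (20/3)/8 = 0.8333.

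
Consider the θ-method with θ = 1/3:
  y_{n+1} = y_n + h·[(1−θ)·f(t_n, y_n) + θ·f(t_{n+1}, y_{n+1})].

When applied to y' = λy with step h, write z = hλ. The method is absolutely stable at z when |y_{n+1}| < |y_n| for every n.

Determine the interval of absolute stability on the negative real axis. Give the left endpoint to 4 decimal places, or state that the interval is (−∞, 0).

z∈(-6.0000,0).

Set f=λy, z=hλ:
  y_{n+1} = y_n + z·[2/3·y_n + 1/3·y_{n+1}] ⇒ (1 − 1/3z)y_{n+1} = (1 + 2/3z)y_n
  ⇒ R(z) = (1 + 2/3z)/(1 − 1/3z).

Boundary: |R(x)|=1, x<0.
x=-1.09: |R|=0.2005
R=−1: 1+2/3x = −1+1/3x ⇒ -1/3x=2 ⇒ x=2/(-1/3)=-6.0000
Confirm numerically:
  x=-5.040: |R|=0.88060 <1
  x=-4.685: |R|=0.82889 <1
  x=-4.313: |R|=0.76931 <1
  x=-2.727: |R|=0.42850 <1
  x=-6.071: |R|=1.00783 >1
  x=-6.053: |R|=1.00585 >1
Interval (-6.0000, 0).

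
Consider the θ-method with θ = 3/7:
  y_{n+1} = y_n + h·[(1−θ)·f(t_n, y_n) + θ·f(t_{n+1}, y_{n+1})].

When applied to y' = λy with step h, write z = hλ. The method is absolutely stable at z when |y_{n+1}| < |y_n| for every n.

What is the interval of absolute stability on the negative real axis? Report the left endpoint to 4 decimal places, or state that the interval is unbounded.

Test eqn y'=λy, z=hλ:
  y_{n+1} = y_n + z·[4/7·y_n + 3/7·y_{n+1}] ⇒ (1 − 3/7z)y_{n+1} = (1 + 4/7z)y_n
  Hence R(z) = (1 + 4/7z)/(1 − 3/7z).

Need |R(x)|<1, x<0.
x=-1.63: |R|=0.0404
R=−1: 1+4/7x = −1+3/7x ⇒ -1/7x=2 ⇒ x=2/(-1/7)=-14.0000
Confirm numerically:
  x=-10.429: |R|=0.90673 <1
  x=-6.611: |R|=0.72463 <1
  x=-6.398: |R|=0.70978 <1
  x=-14.595: |R|=1.01172 >1
  x=-14.194: |R|=1.00391 >1
So |R|<1 on (-14.0000, 0).

(-14.0000, 0).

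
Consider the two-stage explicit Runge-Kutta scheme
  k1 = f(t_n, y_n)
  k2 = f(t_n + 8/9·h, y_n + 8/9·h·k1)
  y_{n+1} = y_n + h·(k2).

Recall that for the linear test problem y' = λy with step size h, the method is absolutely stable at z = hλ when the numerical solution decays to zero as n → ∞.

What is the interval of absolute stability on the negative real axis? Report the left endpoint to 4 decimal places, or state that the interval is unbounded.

z∈(-1.1250,0).

Test eqn y'=λy, z=hλ:
  k1=λy_n ⇒ h·k1=z·y_n;  k2=λ(1+8/9z)y_n ⇒ h·k2=z(1+8/9z)y_n
  y_{n+1}/y_n = 1 + z(1+8/9z) = 1 + z + 8/9z²
  so R(z) = 1 + z + 8/9z².

Solve |R(x)|<1 on ℝ⁻.
x=-1.16: |R|=1.0361
R=1: x+8/9x²=0 ⇒ x=−9/8=-1.1250; min R=1−1/(4·8/9)=0.7188>−1
Confirm numerically:
  x=-0.978: |R|=0.87221 <1
  x=-0.908: |R|=0.82486 <1
  x=-0.654: |R|=0.72619 <1
  x=-0.631: |R|=0.72292 <1
  x=-1.463: |R|=1.43955 >1
  x=-1.459: |R|=1.43316 >1
Stable set (-1.1250, 0).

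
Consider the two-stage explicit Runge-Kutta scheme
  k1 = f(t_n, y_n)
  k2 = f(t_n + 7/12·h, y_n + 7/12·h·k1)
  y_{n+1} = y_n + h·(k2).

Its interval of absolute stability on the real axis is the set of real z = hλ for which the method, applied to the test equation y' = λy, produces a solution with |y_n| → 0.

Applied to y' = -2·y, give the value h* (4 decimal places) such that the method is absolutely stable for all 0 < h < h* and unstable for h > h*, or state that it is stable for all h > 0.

(-1.7143,0); λ=-2 ⇒ h* = (12/7)/2 = 0.8571.

Set f=λy, z=hλ:
  k1=λy_n ⇒ h·k1=z·y_n;  k2=λ(1+7/12z)y_n ⇒ h·k2=z(1+7/12z)y_n
  y_{n+1}/y_n = 1 + z(1+7/12z) = 1 + z + 7/12z²
  so R(z) = 1 + z + 7/12z².

Need |R(x)|<1, x<0.
x=-1.06: |R|=0.5954
R=1: x+7/12x²=0 ⇒ x=−12/7=-1.7143; min R=1−1/(4·7/12)=0.5714>−1
Confirm numerically:
  x=-1.667: |R|=0.95402 <1
  x=-1.274: |R|=0.67279 <1
  x=-1.160: |R|=0.62493 <1
  x=-0.795: |R|=0.57368 <1
  x=-2.109: |R|=1.48560 >1
  x=-1.736: |R|=1.02199 >1
So |R|<1 on (-1.7143, 0).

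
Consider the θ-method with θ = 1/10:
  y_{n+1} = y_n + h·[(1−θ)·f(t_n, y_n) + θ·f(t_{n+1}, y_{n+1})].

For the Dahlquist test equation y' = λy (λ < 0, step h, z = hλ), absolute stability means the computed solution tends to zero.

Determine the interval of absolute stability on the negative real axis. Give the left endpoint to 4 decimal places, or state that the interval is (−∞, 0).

z∈(-2.5000,0).

On y'=λy, z=hλ:
  y_{n+1} = y_n + z·[9/10·y_n + 1/10·y_{n+1}] ⇒ (1 − 1/10z)y_{n+1} = (1 + 9/10z)y_n
  ⇒ R(z) = (1 + 9/10z)/(1 − 1/10z).

Boundary: |R(x)|=1, x<0.
x=-0.68: |R|=0.3633
R=−1: 1+9/10x = −1+1/10x ⇒ -4/5x=2 ⇒ x=2/(-4/5)=-2.5000
Confirm numerically:
  x=-2.331: |R|=0.89036 <1
  x=-2.024: |R|=0.68330 <1
  x=-1.854: |R|=0.56403 <1
  x=-3.098: |R|=1.36525 >1
  x=-2.973: |R|=1.29168 >1
So |R|<1 on (-2.5000, 0).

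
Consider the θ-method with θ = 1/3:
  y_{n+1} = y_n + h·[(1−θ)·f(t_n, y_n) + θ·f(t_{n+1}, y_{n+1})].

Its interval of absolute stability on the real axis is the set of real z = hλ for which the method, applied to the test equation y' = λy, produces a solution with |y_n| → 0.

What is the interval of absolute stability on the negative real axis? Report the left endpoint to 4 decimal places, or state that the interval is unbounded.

z∈(-6.0000,0).

Set f=λy, z=hλ:
  y_{n+1} = y_n + z·[2/3·y_n + 1/3·y_{n+1}] ⇒ (1 − 1/3z)y_{n+1} = (1 + 2/3z)y_n
  R(z) = (1 + 2/3z)/(1 − 1/3z).

Boundary: |R(x)|=1, x<0.
x=-1.2: |R|=0.1429
R=−1: 1+2/3x = −1+1/3x ⇒ -1/3x=2 ⇒ x=2/(-1/3)=-6.0000
Confirm numerically:
  x=-5.884: |R|=0.98694 <1
  x=-3.335: |R|=0.57932 <1
  x=-3.029: |R|=0.50722 <1
  x=-2.981: |R|=0.49523 <1
  x=-6.506: |R|=1.05323 >1
  x=-6.454: |R|=1.04802 >1
Stable set (-6.0000, 0).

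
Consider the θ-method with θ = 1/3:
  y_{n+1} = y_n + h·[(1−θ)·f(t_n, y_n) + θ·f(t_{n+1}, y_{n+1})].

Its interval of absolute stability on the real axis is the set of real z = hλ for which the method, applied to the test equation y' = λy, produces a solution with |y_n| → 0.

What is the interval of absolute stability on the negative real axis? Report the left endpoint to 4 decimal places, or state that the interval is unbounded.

z∈(-6.0000,0).

With y'=λy (z=hλ):
  y_{n+1} = y_n + z·[2/3·y_n + 1/3·y_{n+1}] ⇒ (1 − 1/3z)y_{n+1} = (1 + 2/3z)y_n
  ⇒ R(z) = (1 + 2/3z)/(1 − 1/3z).

Find x<0 with |R(x)|<1.
x=-1.02: |R|=0.2388
R=−1: 1+2/3x = −1+1/3x ⇒ -1/3x=2 ⇒ x=2/(-1/3)=-6.0000
Confirm numerically:
  x=-5.244: |R|=0.90830 <1
  x=-3.984: |R|=0.71134 <1
  x=-3.665: |R|=0.64966 <1
  x=-3.598: |R|=0.63595 <1
  x=-6.279: |R|=1.03007 >1
  x=-6.162: |R|=1.01768 >1
Stable set (-6.0000, 0).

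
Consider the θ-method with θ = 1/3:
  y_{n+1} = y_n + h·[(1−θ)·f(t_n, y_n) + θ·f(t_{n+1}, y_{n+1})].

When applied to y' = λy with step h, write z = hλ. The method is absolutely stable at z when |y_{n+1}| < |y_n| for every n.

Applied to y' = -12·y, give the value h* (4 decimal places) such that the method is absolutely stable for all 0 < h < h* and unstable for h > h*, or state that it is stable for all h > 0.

Test eqn y'=λy, z=hλ:
  y_{n+1} = y_n + z·[2/3·y_n + 1/3·y_{n+1}] ⇒ (1 − 1/3z)y_{n+1} = (1 + 2/3z)y_n
  so R(z) = (1 + 2/3z)/(1 − 1/3z).

Need |R(x)|<1, x<0.
x=-0.75: |R|=0.4000
R=−1: 1+2/3x = −1+1/3x ⇒ -1/3x=2 ⇒ x=2/(-1/3)=-6.0000
Confirm numerically:
  x=-4.243: |R|=0.75742 <1
  x=-3.879: |R|=0.69167 <1
  x=-3.329: |R|=0.57797 <1
  x=-3.033: |R|=0.50820 <1
  x=-6.389: |R|=1.04143 >1
  x=-6.094: |R|=1.01034 >1
Stable set (-6.0000, 0).

(-6.0000,0); λ=-12 ⇒ h* = (6)/12 = 0.5000.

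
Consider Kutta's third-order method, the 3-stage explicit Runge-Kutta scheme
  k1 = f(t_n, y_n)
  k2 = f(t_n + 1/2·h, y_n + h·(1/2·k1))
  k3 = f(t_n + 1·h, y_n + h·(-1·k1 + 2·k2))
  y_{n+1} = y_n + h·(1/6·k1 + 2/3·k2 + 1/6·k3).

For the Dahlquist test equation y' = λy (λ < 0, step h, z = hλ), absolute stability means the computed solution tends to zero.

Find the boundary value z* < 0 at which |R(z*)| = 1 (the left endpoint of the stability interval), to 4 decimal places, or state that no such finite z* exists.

left endpoint -2.5127.

On y'=λy, z=hλ:
  order 3, 3-stage ⇒ R(z)=1+z+z^2/2+z^3/6
  (e.g. R(-1.03)=0.31833, |R|=0.31833)

Find x<0 with |R(x)|<1.
x=-1.03: |R|=0.3183
|R(-2.43)|=0.8690 |R(-1.63)|=0.0233 |R(-0.6)|=0.5440
Bisect:
  x_lo=-3.3090 |R|=2.8728  x_hi=-0.3242 |R|=0.7226
  mid=-1.81659 |R|=0.16572 →hi
  mid=-2.56277 |R|=1.08417 →lo
  mid=-2.18968 |R|=0.54215 →hi
  mid=-2.37623 |R|=0.78921 →hi
  mid=-2.46950 |R|=0.93030 →hi
  mid=-2.51614 |R|=1.00559 →lo
  mid=-2.49282 |R|=0.96754 →hi
  mid=-2.50448 |R|=0.98646 →hi
  mid=-2.51031 |R|=0.99600 →hi
  ...
  [-2.51286,-2.51268] ⇒ x*=-2.5127
Interval (-2.5127, 0).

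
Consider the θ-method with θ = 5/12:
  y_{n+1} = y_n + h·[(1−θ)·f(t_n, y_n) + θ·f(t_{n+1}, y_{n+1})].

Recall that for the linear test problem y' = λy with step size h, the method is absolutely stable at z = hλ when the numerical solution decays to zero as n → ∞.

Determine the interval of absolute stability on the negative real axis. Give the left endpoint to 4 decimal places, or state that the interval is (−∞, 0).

With y'=λy (z=hλ):
  y_{n+1} = y_n + z·[7/12·y_n + 5/12·y_{n+1}] ⇒ (1 − 5/12z)y_{n+1} = (1 + 7/12z)y_n
  ⇒ R(z) = (1 + 7/12z)/(1 − 5/12z).

Solve |R(x)|<1 on ℝ⁻.
x=-0.79: |R|=0.4056
R=−1: 1+7/12x = −1+5/12x ⇒ -1/6x=2 ⇒ x=2/(-1/6)=-12.0000
Confirm numerically:
  x=-9.978: |R|=0.93466 <1
  x=-9.336: |R|=0.90920 <1
  x=-7.141: |R|=0.79629 <1
  x=-5.019: |R|=0.62362 <1
  x=-12.326: |R|=1.00886 >1
  x=-12.309: |R|=1.00840 >1
Interval (-12.0000, 0).

(-12.0000, 0).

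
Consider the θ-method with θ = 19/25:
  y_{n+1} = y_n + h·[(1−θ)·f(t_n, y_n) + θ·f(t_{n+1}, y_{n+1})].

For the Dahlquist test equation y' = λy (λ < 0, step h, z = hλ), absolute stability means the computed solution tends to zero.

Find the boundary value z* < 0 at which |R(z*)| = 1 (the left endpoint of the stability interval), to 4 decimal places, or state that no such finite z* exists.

(−∞, 0) — no finite endpoint.

With y'=λy (z=hλ):
  y_{n+1} = y_n + z·[6/25·y_n + 19/25·y_{n+1}] ⇒ (1 − 19/25z)y_{n+1} = (1 + 6/25z)y_n
  ⇒ R(z) = (1 + 6/25z)/(1 − 19/25z).

Boundary: |R(x)|=1, x<0.
x=-1.7: |R|=0.2583
x=-2: |R|=0.2063
x=-10: |R|=0.1628
x=-100: |R|=0.2987
θ=19/25≥1/2 ⇒ |1+6/25x|<|1−19/25x| ∀x<0 ⇒ stable on all of ℝ⁻.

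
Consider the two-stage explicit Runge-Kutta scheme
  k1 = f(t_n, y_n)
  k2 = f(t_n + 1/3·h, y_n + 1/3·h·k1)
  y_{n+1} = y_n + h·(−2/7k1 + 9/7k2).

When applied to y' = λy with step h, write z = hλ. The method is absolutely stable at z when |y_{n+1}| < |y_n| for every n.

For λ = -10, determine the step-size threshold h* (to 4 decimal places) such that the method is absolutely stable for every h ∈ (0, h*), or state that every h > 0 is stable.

With y'=λy (z=hλ):
  k1=λy_n ⇒ h·k1=z·y_n;  k2=λ(1+1/3z)y_n ⇒ h·k2=z(1+1/3z)y_n
  y_{n+1}/y_n = 1 − 2/7z + 9/7z(1+1/3z) = 1 + z + 3/7z²
  ⇒ R(z) = 1 + z + 3/7z².

Find x<0 with |R(x)|<1.
x=-0.5: |R|=0.6071
R=1: x+3/7x²=0 ⇒ x=−7/3=-2.3333; min R=1−1/(4·3/7)=0.4167>−1
Confirm numerically:
  x=-1.764: |R|=0.56958 <1
  x=-1.273: |R|=0.42151 <1
  x=-1.244: |R|=0.41923 <1
  x=-1.242: |R|=0.41910 <1
  x=-2.777: |R|=1.52803 >1
  x=-2.703: |R|=1.42823 >1
Stable set (-2.3333, 0).

(-2.3333,0); λ=-10 ⇒ h* = (7/3)/10 = 0.2333.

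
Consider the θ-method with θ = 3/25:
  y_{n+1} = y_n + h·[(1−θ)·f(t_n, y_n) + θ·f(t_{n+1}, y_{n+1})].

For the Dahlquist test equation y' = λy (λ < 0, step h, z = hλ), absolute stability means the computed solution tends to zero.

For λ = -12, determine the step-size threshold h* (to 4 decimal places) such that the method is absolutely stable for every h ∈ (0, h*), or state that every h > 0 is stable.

(-2.6316,0); λ=-12 ⇒ h* = (50/19)/12 = 0.2193.

With y'=λy (z=hλ):
  y_{n+1} = y_n + z·[22/25·y_n + 3/25·y_{n+1}] ⇒ (1 − 3/25z)y_{n+1} = (1 + 22/25z)y_n
  Hence R(z) = (1 + 22/25z)/(1 − 3/25z).

Find x<0 with |R(x)|<1.
x=-0.39: |R|=0.6274
R=−1: 1+22/25x = −1+3/25x ⇒ -19/25x=2 ⇒ x=2/(-19/25)=-2.6316
Confirm numerically:
  x=-2.041: |R|=0.63946 <1
  x=-1.448: |R|=0.23364 <1
  x=-1.207: |R|=0.05430 <1
  x=-1.102: |R|=0.02671 <1
  x=-2.929: |R|=1.16725 >1
  x=-2.744: |R|=1.06428 >1
So |R|<1 on (-2.6316, 0).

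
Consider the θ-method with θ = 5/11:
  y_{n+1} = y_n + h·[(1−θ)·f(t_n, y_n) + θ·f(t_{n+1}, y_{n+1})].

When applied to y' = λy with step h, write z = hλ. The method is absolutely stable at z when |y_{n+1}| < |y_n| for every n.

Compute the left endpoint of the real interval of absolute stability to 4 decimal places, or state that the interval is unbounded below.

z* = -22.0000.

Set f=λy, z=hλ:
  y_{n+1} = y_n + z·[6/11·y_n + 5/11·y_{n+1}] ⇒ (1 − 5/11z)y_{n+1} = (1 + 6/11z)y_n
  Hence R(z) = (1 + 6/11z)/(1 − 5/11z).

Boundary: |R(x)|=1, x<0.
x=-0.79: |R|=0.4187
R=−1: 1+6/11x = −1+5/11x ⇒ -1/11x=2 ⇒ x=2/(-1/11)=-22.0000
Confirm numerically:
  x=-19.221: |R|=0.97405 <1
  x=-12.925: |R|=0.88000 <1
  x=-12.345: |R|=0.86724 <1
  x=-12.071: |R|=0.86085 <1
  x=-22.284: |R|=1.00232 >1
  x=-22.057: |R|=1.00047 >1
Interval (-22.0000, 0).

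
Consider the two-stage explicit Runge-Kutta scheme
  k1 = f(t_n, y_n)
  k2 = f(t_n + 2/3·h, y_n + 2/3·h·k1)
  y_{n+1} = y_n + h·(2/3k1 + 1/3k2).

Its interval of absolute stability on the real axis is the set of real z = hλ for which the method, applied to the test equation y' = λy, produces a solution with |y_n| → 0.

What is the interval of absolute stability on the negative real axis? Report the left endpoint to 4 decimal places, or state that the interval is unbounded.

(-4.5000, 0).

Test eqn y'=λy, z=hλ:
  k1=λy_n ⇒ h·k1=z·y_n;  k2=λ(1+2/3z)y_n ⇒ h·k2=z(1+2/3z)y_n
  y_{n+1}/y_n = 1 + 2/3z + 1/3z(1+2/3z) = 1 + z + 2/9z²
  Hence R(z) = 1 + z + 2/9z².

Boundary: |R(x)|=1, x<0.
x=-0.51: |R|=0.5478
R=1: x+2/9x²=0 ⇒ x=−9/2=-4.5000; min R=1−1/(4·2/9)=-0.1250>−1
Confirm numerically:
  x=-4.177: |R|=0.70018 <1
  x=-3.810: |R|=0.41580 <1
  x=-2.738: |R|=0.07208 <1
  x=-5.055: |R|=1.62345 >1
  x=-4.770: |R|=1.28620 >1
  x=-4.580: |R|=1.08142 >1
So |R|<1 on (-4.5000, 0).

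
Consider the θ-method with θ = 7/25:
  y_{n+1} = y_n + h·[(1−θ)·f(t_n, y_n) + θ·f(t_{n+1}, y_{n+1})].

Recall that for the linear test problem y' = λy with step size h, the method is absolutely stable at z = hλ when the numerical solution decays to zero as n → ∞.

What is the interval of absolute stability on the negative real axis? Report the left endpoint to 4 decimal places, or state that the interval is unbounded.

Set f=λy, z=hλ:
  y_{n+1} = y_n + z·[18/25·y_n + 7/25·y_{n+1}] ⇒ (1 − 7/25z)y_{n+1} = (1 + 18/25z)y_n
  Hence R(z) = (1 + 18/25z)/(1 − 7/25z).

Boundary: |R(x)|=1, x<0.
x=-1.76: |R|=0.1790
R=−1: 1+18/25x = −1+7/25x ⇒ -11/25x=2 ⇒ x=2/(-11/25)=-4.5455
Confirm numerically:
  x=-4.478: |R|=0.98683 <1
  x=-2.229: |R|=0.37244 <1
  x=-1.863: |R|=0.22434 <1
  x=-5.135: |R|=1.10641 >1
  x=-4.666: |R|=1.02300 >1
  x=-4.662: |R|=1.02224 >1
Interval (-4.5455, 0).

z∈(-4.5455,0).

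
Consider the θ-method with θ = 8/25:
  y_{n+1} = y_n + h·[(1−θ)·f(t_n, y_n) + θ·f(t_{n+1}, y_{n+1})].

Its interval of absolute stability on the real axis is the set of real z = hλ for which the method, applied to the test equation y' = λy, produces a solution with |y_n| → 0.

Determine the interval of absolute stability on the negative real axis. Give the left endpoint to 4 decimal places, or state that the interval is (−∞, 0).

With y'=λy (z=hλ):
  y_{n+1} = y_n + z·[17/25·y_n + 8/25·y_{n+1}] ⇒ (1 − 8/25z)y_{n+1} = (1 + 17/25z)y_n
  ⇒ R(z) = (1 + 17/25z)/(1 − 8/25z).

Solve |R(x)|<1 on ℝ⁻.
x=-1.25: |R|=0.1071
R=−1: 1+17/25x = −1+8/25x ⇒ -9/25x=2 ⇒ x=2/(-9/25)=-5.5556
Confirm numerically:
  x=-5.427: |R|=0.98309 <1
  x=-4.491: |R|=0.84275 <1
  x=-2.592: |R|=0.41683 <1
  x=-6.097: |R|=1.06605 >1
  x=-5.973: |R|=1.05162 >1
  x=-5.797: |R|=1.03044 >1
Interval (-5.5556, 0).

(-5.5556, 0).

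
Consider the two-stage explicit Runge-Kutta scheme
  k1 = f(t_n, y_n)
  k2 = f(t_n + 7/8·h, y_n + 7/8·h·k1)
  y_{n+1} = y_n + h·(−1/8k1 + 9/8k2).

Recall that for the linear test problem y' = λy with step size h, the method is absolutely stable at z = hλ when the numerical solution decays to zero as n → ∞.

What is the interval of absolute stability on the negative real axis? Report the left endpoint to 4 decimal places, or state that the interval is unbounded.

On y'=λy, z=hλ:
  k1=λy_n ⇒ h·k1=z·y_n;  k2=λ(1+7/8z)y_n ⇒ h·k2=z(1+7/8z)y_n
  y_{n+1}/y_n = 1 − 1/8z + 9/8z(1+7/8z) = 1 + z + 63/64z²
  Hence R(z) = 1 + z + 63/64z².

Need |R(x)|<1, x<0.
x=-1.43: |R|=1.5829
R=1: x+63/64x²=0 ⇒ x=−64/63=-1.0159; min R=1−1/(4·63/64)=0.7460>−1
Confirm numerically:
  x=-0.843: |R|=0.85655 <1
  x=-0.789: |R|=0.82379 <1
  x=-0.492: |R|=0.74628 <1
  x=-1.517: |R|=1.74833 >1
  x=-1.280: |R|=1.33280 >1
Interval (-1.0159, 0).

(-1.0159, 0).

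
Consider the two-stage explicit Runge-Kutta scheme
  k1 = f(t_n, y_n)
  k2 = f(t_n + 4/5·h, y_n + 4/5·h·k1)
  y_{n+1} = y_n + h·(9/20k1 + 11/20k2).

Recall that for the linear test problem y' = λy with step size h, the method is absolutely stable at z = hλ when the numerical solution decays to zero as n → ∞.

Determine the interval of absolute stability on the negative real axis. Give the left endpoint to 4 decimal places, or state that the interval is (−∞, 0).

With y'=λy (z=hλ):
  k1=λy_n ⇒ h·k1=z·y_n;  k2=λ(1+4/5z)y_n ⇒ h·k2=z(1+4/5z)y_n
  y_{n+1}/y_n = 1 + 9/20z + 11/20z(1+4/5z) = 1 + z + 11/25z²
  Hence R(z) = 1 + z + 11/25z².

Boundary: |R(x)|=1, x<0.
x=-1.01: |R|=0.4388
R=1: x+11/25x²=0 ⇒ x=−25/11=-2.2727; min R=1−1/(4·11/25)=0.4318>−1
Confirm numerically:
  x=-1.799: |R|=0.62502 <1
  x=-1.629: |R|=0.53860 <1
  x=-0.993: |R|=0.44086 <1
  x=-0.958: |R|=0.44582 <1
  x=-2.590: |R|=1.36156 >1
  x=-2.582: |R|=1.35136 >1
  x=-2.304: |R|=1.03170 >1
So |R|<1 on (-2.2727, 0).

(-2.2727, 0).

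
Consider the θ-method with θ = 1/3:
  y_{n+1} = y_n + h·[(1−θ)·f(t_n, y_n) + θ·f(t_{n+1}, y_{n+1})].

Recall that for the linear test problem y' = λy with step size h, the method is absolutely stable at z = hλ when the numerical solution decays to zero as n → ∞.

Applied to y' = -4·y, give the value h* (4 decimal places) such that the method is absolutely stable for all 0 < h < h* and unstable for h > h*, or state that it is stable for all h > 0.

(-6.0000,0); λ=-4 ⇒ h* = (6)/4 = 1.5000.

On y'=λy, z=hλ:
  y_{n+1} = y_n + z·[2/3·y_n + 1/3·y_{n+1}] ⇒ (1 − 1/3z)y_{n+1} = (1 + 2/3z)y_n
  Hence R(z) = (1 + 2/3z)/(1 − 1/3z).

Find x<0 with |R(x)|<1.
x=-1.36: |R|=0.0642
R=−1: 1+2/3x = −1+1/3x ⇒ -1/3x=2 ⇒ x=2/(-1/3)=-6.0000
Confirm numerically:
  x=-5.200: |R|=0.90244 <1
  x=-4.626: |R|=0.81983 <1
  x=-4.282: |R|=0.76408 <1
  x=-6.389: |R|=1.04143 >1
  x=-6.343: |R|=1.03671 >1
Stable set (-6.0000, 0).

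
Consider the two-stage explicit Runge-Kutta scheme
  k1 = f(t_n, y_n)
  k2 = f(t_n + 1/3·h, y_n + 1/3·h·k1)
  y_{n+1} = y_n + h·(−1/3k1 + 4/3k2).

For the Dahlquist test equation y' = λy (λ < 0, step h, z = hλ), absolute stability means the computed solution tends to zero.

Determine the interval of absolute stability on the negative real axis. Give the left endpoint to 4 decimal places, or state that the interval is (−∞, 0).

On y'=λy, z=hλ:
  k1=λy_n ⇒ h·k1=z·y_n;  k2=λ(1+1/3z)y_n ⇒ h·k2=z(1+1/3z)y_n
  y_{n+1}/y_n = 1 − 1/3z + 4/3z(1+1/3z) = 1 + z + 4/9z²
  ⇒ R(z) = 1 + z + 4/9z².

Find x<0 with |R(x)|<1.
x=-1.67: |R|=0.5695
R=1: x+4/9x²=0 ⇒ x=−9/4=-2.2500; min R=1−1/(4·4/9)=0.4375>−1
Confirm numerically:
  x=-2.151: |R|=0.90536 <1
  x=-1.417: |R|=0.47540 <1
  x=-1.356: |R|=0.46122 <1
  x=-2.576: |R|=1.37323 >1
  x=-2.270: |R|=1.02018 >1
So |R|<1 on (-2.2500, 0).

(-2.2500, 0).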